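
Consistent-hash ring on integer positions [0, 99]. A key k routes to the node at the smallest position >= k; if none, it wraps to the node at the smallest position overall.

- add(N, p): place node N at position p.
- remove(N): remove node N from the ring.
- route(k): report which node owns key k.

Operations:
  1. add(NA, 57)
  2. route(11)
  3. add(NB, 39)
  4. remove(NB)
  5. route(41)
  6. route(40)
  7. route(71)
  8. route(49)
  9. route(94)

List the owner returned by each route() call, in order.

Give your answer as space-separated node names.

Op 1: add NA@57 -> ring=[57:NA]
Op 2: route key 11: smallest pos >= 11 is 57 -> NA
Op 3: add NB@39 -> ring=[39:NB,57:NA]
Op 4: remove NB -> ring=[57:NA]
Op 5: route key 41: smallest pos >= 41 is 57 -> NA
Op 6: route key 40: smallest pos >= 40 is 57 -> NA
Op 7: route key 71: none >= 71, wrap to smallest pos 57 -> NA
Op 8: route key 49: smallest pos >= 49 is 57 -> NA
Op 9: route key 94: none >= 94, wrap to smallest pos 57 -> NA

Answer: NA NA NA NA NA NA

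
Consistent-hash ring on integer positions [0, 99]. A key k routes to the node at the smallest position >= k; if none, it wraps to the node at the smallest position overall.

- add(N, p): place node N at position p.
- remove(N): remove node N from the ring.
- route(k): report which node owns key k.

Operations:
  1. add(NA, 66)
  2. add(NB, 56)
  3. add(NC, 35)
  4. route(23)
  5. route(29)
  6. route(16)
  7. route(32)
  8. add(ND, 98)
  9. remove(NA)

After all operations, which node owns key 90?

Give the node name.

Answer: ND

Derivation:
Op 1: add NA@66 -> ring=[66:NA]
Op 2: add NB@56 -> ring=[56:NB,66:NA]
Op 3: add NC@35 -> ring=[35:NC,56:NB,66:NA]
Op 4: route key 23: smallest pos >= 23 is 35 -> NC
Op 5: route key 29: smallest pos >= 29 is 35 -> NC
Op 6: route key 16: smallest pos >= 16 is 35 -> NC
Op 7: route key 32: smallest pos >= 32 is 35 -> NC
Op 8: add ND@98 -> ring=[35:NC,56:NB,66:NA,98:ND]
Op 9: remove NA -> ring=[35:NC,56:NB,98:ND]
Final route key 90: smallest pos >= 90 is 98 -> ND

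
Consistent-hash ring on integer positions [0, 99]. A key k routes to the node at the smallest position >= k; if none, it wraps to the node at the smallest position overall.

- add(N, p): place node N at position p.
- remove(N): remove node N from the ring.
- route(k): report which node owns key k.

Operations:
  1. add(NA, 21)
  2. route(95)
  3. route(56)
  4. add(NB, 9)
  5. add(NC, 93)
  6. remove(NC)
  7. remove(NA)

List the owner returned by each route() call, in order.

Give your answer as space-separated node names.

Op 1: add NA@21 -> ring=[21:NA]
Op 2: route key 95: none >= 95, wrap to smallest pos 21 -> NA
Op 3: route key 56: none >= 56, wrap to smallest pos 21 -> NA
Op 4: add NB@9 -> ring=[9:NB,21:NA]
Op 5: add NC@93 -> ring=[9:NB,21:NA,93:NC]
Op 6: remove NC -> ring=[9:NB,21:NA]
Op 7: remove NA -> ring=[9:NB]

Answer: NA NA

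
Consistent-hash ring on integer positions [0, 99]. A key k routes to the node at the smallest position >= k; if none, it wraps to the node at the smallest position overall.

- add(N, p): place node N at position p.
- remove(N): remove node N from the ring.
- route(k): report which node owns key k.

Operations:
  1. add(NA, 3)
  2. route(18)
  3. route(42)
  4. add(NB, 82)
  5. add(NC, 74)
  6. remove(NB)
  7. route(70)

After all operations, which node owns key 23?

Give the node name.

Answer: NC

Derivation:
Op 1: add NA@3 -> ring=[3:NA]
Op 2: route key 18: none >= 18, wrap to smallest pos 3 -> NA
Op 3: route key 42: none >= 42, wrap to smallest pos 3 -> NA
Op 4: add NB@82 -> ring=[3:NA,82:NB]
Op 5: add NC@74 -> ring=[3:NA,74:NC,82:NB]
Op 6: remove NB -> ring=[3:NA,74:NC]
Op 7: route key 70: smallest pos >= 70 is 74 -> NC
Final route key 23: smallest pos >= 23 is 74 -> NC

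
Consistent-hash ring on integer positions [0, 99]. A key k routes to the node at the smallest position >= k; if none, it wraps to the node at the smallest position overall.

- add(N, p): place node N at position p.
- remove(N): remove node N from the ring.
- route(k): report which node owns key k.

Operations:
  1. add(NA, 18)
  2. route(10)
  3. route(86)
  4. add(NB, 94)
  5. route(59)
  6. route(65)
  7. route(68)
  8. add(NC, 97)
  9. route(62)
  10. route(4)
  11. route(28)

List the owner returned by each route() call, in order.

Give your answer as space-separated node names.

Answer: NA NA NB NB NB NB NA NB

Derivation:
Op 1: add NA@18 -> ring=[18:NA]
Op 2: route key 10: smallest pos >= 10 is 18 -> NA
Op 3: route key 86: none >= 86, wrap to smallest pos 18 -> NA
Op 4: add NB@94 -> ring=[18:NA,94:NB]
Op 5: route key 59: smallest pos >= 59 is 94 -> NB
Op 6: route key 65: smallest pos >= 65 is 94 -> NB
Op 7: route key 68: smallest pos >= 68 is 94 -> NB
Op 8: add NC@97 -> ring=[18:NA,94:NB,97:NC]
Op 9: route key 62: smallest pos >= 62 is 94 -> NB
Op 10: route key 4: smallest pos >= 4 is 18 -> NA
Op 11: route key 28: smallest pos >= 28 is 94 -> NB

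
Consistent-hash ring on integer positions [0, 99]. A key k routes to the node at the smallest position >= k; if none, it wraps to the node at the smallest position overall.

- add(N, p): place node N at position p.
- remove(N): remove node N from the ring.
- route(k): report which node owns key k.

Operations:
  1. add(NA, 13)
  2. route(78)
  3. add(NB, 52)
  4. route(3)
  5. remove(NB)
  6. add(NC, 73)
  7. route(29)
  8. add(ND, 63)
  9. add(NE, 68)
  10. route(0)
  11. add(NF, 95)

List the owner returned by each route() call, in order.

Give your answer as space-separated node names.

Op 1: add NA@13 -> ring=[13:NA]
Op 2: route key 78: none >= 78, wrap to smallest pos 13 -> NA
Op 3: add NB@52 -> ring=[13:NA,52:NB]
Op 4: route key 3: smallest pos >= 3 is 13 -> NA
Op 5: remove NB -> ring=[13:NA]
Op 6: add NC@73 -> ring=[13:NA,73:NC]
Op 7: route key 29: smallest pos >= 29 is 73 -> NC
Op 8: add ND@63 -> ring=[13:NA,63:ND,73:NC]
Op 9: add NE@68 -> ring=[13:NA,63:ND,68:NE,73:NC]
Op 10: route key 0: smallest pos >= 0 is 13 -> NA
Op 11: add NF@95 -> ring=[13:NA,63:ND,68:NE,73:NC,95:NF]

Answer: NA NA NC NA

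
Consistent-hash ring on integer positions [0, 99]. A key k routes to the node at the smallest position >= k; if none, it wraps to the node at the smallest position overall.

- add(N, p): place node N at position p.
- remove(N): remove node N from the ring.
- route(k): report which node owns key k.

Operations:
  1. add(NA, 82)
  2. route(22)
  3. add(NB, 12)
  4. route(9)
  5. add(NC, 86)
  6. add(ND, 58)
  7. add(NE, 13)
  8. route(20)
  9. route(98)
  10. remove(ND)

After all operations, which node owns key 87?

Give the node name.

Answer: NB

Derivation:
Op 1: add NA@82 -> ring=[82:NA]
Op 2: route key 22: smallest pos >= 22 is 82 -> NA
Op 3: add NB@12 -> ring=[12:NB,82:NA]
Op 4: route key 9: smallest pos >= 9 is 12 -> NB
Op 5: add NC@86 -> ring=[12:NB,82:NA,86:NC]
Op 6: add ND@58 -> ring=[12:NB,58:ND,82:NA,86:NC]
Op 7: add NE@13 -> ring=[12:NB,13:NE,58:ND,82:NA,86:NC]
Op 8: route key 20: smallest pos >= 20 is 58 -> ND
Op 9: route key 98: none >= 98, wrap to smallest pos 12 -> NB
Op 10: remove ND -> ring=[12:NB,13:NE,82:NA,86:NC]
Final route key 87: none >= 87, wrap to smallest pos 12 -> NB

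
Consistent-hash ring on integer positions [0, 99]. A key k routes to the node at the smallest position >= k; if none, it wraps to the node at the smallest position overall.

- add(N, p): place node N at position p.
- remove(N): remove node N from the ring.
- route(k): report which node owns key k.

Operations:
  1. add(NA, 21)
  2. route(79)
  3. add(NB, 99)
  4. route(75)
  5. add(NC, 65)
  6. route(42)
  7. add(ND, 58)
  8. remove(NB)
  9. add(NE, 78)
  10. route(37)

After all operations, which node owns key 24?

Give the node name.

Answer: ND

Derivation:
Op 1: add NA@21 -> ring=[21:NA]
Op 2: route key 79: none >= 79, wrap to smallest pos 21 -> NA
Op 3: add NB@99 -> ring=[21:NA,99:NB]
Op 4: route key 75: smallest pos >= 75 is 99 -> NB
Op 5: add NC@65 -> ring=[21:NA,65:NC,99:NB]
Op 6: route key 42: smallest pos >= 42 is 65 -> NC
Op 7: add ND@58 -> ring=[21:NA,58:ND,65:NC,99:NB]
Op 8: remove NB -> ring=[21:NA,58:ND,65:NC]
Op 9: add NE@78 -> ring=[21:NA,58:ND,65:NC,78:NE]
Op 10: route key 37: smallest pos >= 37 is 58 -> ND
Final route key 24: smallest pos >= 24 is 58 -> ND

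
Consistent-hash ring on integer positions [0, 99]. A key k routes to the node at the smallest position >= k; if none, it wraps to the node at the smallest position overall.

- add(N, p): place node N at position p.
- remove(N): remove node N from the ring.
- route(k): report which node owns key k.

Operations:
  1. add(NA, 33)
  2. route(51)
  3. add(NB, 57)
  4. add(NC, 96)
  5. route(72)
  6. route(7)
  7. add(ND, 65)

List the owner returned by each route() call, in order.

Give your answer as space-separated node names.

Answer: NA NC NA

Derivation:
Op 1: add NA@33 -> ring=[33:NA]
Op 2: route key 51: none >= 51, wrap to smallest pos 33 -> NA
Op 3: add NB@57 -> ring=[33:NA,57:NB]
Op 4: add NC@96 -> ring=[33:NA,57:NB,96:NC]
Op 5: route key 72: smallest pos >= 72 is 96 -> NC
Op 6: route key 7: smallest pos >= 7 is 33 -> NA
Op 7: add ND@65 -> ring=[33:NA,57:NB,65:ND,96:NC]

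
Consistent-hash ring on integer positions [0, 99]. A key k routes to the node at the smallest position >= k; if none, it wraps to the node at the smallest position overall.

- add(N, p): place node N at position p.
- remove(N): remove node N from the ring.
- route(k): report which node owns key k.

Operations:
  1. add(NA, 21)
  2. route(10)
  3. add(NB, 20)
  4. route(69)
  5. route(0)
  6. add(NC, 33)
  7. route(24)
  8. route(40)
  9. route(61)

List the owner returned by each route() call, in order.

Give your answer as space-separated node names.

Op 1: add NA@21 -> ring=[21:NA]
Op 2: route key 10: smallest pos >= 10 is 21 -> NA
Op 3: add NB@20 -> ring=[20:NB,21:NA]
Op 4: route key 69: none >= 69, wrap to smallest pos 20 -> NB
Op 5: route key 0: smallest pos >= 0 is 20 -> NB
Op 6: add NC@33 -> ring=[20:NB,21:NA,33:NC]
Op 7: route key 24: smallest pos >= 24 is 33 -> NC
Op 8: route key 40: none >= 40, wrap to smallest pos 20 -> NB
Op 9: route key 61: none >= 61, wrap to smallest pos 20 -> NB

Answer: NA NB NB NC NB NB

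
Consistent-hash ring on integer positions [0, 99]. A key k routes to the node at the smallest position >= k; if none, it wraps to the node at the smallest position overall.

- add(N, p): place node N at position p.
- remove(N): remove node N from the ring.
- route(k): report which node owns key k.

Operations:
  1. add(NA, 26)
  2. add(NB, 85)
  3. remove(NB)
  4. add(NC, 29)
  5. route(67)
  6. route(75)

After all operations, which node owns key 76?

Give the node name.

Answer: NA

Derivation:
Op 1: add NA@26 -> ring=[26:NA]
Op 2: add NB@85 -> ring=[26:NA,85:NB]
Op 3: remove NB -> ring=[26:NA]
Op 4: add NC@29 -> ring=[26:NA,29:NC]
Op 5: route key 67: none >= 67, wrap to smallest pos 26 -> NA
Op 6: route key 75: none >= 75, wrap to smallest pos 26 -> NA
Final route key 76: none >= 76, wrap to smallest pos 26 -> NA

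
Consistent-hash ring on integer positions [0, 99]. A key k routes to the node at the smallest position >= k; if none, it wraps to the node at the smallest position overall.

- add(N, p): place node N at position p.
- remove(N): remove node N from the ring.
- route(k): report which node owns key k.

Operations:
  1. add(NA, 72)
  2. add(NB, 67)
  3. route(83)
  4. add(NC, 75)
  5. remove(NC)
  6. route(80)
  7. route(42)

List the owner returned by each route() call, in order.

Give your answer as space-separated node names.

Answer: NB NB NB

Derivation:
Op 1: add NA@72 -> ring=[72:NA]
Op 2: add NB@67 -> ring=[67:NB,72:NA]
Op 3: route key 83: none >= 83, wrap to smallest pos 67 -> NB
Op 4: add NC@75 -> ring=[67:NB,72:NA,75:NC]
Op 5: remove NC -> ring=[67:NB,72:NA]
Op 6: route key 80: none >= 80, wrap to smallest pos 67 -> NB
Op 7: route key 42: smallest pos >= 42 is 67 -> NB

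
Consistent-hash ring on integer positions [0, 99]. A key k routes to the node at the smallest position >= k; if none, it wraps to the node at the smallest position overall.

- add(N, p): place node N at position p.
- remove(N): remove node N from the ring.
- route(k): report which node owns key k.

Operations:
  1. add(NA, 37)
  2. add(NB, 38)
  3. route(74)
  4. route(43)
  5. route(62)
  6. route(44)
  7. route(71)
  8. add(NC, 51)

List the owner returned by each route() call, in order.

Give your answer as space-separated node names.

Answer: NA NA NA NA NA

Derivation:
Op 1: add NA@37 -> ring=[37:NA]
Op 2: add NB@38 -> ring=[37:NA,38:NB]
Op 3: route key 74: none >= 74, wrap to smallest pos 37 -> NA
Op 4: route key 43: none >= 43, wrap to smallest pos 37 -> NA
Op 5: route key 62: none >= 62, wrap to smallest pos 37 -> NA
Op 6: route key 44: none >= 44, wrap to smallest pos 37 -> NA
Op 7: route key 71: none >= 71, wrap to smallest pos 37 -> NA
Op 8: add NC@51 -> ring=[37:NA,38:NB,51:NC]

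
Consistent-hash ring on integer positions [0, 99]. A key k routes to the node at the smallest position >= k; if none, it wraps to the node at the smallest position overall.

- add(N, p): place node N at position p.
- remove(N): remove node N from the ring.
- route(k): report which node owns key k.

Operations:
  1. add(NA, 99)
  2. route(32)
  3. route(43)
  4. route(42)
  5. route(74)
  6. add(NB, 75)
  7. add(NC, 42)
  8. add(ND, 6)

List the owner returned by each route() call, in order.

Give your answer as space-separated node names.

Answer: NA NA NA NA

Derivation:
Op 1: add NA@99 -> ring=[99:NA]
Op 2: route key 32: smallest pos >= 32 is 99 -> NA
Op 3: route key 43: smallest pos >= 43 is 99 -> NA
Op 4: route key 42: smallest pos >= 42 is 99 -> NA
Op 5: route key 74: smallest pos >= 74 is 99 -> NA
Op 6: add NB@75 -> ring=[75:NB,99:NA]
Op 7: add NC@42 -> ring=[42:NC,75:NB,99:NA]
Op 8: add ND@6 -> ring=[6:ND,42:NC,75:NB,99:NA]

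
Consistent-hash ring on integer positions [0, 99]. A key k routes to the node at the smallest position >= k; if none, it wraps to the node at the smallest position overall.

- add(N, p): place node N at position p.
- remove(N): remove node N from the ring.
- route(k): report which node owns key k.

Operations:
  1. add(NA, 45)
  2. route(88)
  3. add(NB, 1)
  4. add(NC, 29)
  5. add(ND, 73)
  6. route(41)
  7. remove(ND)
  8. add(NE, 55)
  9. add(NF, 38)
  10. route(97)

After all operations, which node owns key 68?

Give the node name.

Op 1: add NA@45 -> ring=[45:NA]
Op 2: route key 88: none >= 88, wrap to smallest pos 45 -> NA
Op 3: add NB@1 -> ring=[1:NB,45:NA]
Op 4: add NC@29 -> ring=[1:NB,29:NC,45:NA]
Op 5: add ND@73 -> ring=[1:NB,29:NC,45:NA,73:ND]
Op 6: route key 41: smallest pos >= 41 is 45 -> NA
Op 7: remove ND -> ring=[1:NB,29:NC,45:NA]
Op 8: add NE@55 -> ring=[1:NB,29:NC,45:NA,55:NE]
Op 9: add NF@38 -> ring=[1:NB,29:NC,38:NF,45:NA,55:NE]
Op 10: route key 97: none >= 97, wrap to smallest pos 1 -> NB
Final route key 68: none >= 68, wrap to smallest pos 1 -> NB

Answer: NB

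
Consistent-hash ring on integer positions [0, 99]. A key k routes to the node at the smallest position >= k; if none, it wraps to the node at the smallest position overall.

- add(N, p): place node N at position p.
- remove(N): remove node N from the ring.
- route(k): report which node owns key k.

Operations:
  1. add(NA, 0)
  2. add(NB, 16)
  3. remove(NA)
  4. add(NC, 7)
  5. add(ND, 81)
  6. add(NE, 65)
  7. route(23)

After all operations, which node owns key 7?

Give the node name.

Answer: NC

Derivation:
Op 1: add NA@0 -> ring=[0:NA]
Op 2: add NB@16 -> ring=[0:NA,16:NB]
Op 3: remove NA -> ring=[16:NB]
Op 4: add NC@7 -> ring=[7:NC,16:NB]
Op 5: add ND@81 -> ring=[7:NC,16:NB,81:ND]
Op 6: add NE@65 -> ring=[7:NC,16:NB,65:NE,81:ND]
Op 7: route key 23: smallest pos >= 23 is 65 -> NE
Final route key 7: smallest pos >= 7 is 7 -> NC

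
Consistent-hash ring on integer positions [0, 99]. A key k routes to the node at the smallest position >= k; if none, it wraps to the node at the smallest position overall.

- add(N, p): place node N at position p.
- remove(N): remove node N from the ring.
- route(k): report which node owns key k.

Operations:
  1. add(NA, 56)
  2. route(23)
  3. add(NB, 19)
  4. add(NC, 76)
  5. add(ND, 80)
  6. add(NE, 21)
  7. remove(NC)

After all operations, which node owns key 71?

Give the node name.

Answer: ND

Derivation:
Op 1: add NA@56 -> ring=[56:NA]
Op 2: route key 23: smallest pos >= 23 is 56 -> NA
Op 3: add NB@19 -> ring=[19:NB,56:NA]
Op 4: add NC@76 -> ring=[19:NB,56:NA,76:NC]
Op 5: add ND@80 -> ring=[19:NB,56:NA,76:NC,80:ND]
Op 6: add NE@21 -> ring=[19:NB,21:NE,56:NA,76:NC,80:ND]
Op 7: remove NC -> ring=[19:NB,21:NE,56:NA,80:ND]
Final route key 71: smallest pos >= 71 is 80 -> ND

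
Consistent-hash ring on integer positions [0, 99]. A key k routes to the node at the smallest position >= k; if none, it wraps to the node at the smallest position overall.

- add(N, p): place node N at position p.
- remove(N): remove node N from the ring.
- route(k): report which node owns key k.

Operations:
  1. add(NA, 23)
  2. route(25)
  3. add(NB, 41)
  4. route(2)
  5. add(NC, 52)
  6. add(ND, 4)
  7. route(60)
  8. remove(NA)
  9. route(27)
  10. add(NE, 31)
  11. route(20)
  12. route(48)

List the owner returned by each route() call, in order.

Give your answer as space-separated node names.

Answer: NA NA ND NB NE NC

Derivation:
Op 1: add NA@23 -> ring=[23:NA]
Op 2: route key 25: none >= 25, wrap to smallest pos 23 -> NA
Op 3: add NB@41 -> ring=[23:NA,41:NB]
Op 4: route key 2: smallest pos >= 2 is 23 -> NA
Op 5: add NC@52 -> ring=[23:NA,41:NB,52:NC]
Op 6: add ND@4 -> ring=[4:ND,23:NA,41:NB,52:NC]
Op 7: route key 60: none >= 60, wrap to smallest pos 4 -> ND
Op 8: remove NA -> ring=[4:ND,41:NB,52:NC]
Op 9: route key 27: smallest pos >= 27 is 41 -> NB
Op 10: add NE@31 -> ring=[4:ND,31:NE,41:NB,52:NC]
Op 11: route key 20: smallest pos >= 20 is 31 -> NE
Op 12: route key 48: smallest pos >= 48 is 52 -> NC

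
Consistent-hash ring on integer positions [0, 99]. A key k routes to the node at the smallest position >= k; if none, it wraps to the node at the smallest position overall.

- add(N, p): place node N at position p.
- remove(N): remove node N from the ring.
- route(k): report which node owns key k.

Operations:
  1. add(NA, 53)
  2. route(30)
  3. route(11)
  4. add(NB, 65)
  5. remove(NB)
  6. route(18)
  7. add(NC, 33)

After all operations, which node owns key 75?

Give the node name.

Op 1: add NA@53 -> ring=[53:NA]
Op 2: route key 30: smallest pos >= 30 is 53 -> NA
Op 3: route key 11: smallest pos >= 11 is 53 -> NA
Op 4: add NB@65 -> ring=[53:NA,65:NB]
Op 5: remove NB -> ring=[53:NA]
Op 6: route key 18: smallest pos >= 18 is 53 -> NA
Op 7: add NC@33 -> ring=[33:NC,53:NA]
Final route key 75: none >= 75, wrap to smallest pos 33 -> NC

Answer: NC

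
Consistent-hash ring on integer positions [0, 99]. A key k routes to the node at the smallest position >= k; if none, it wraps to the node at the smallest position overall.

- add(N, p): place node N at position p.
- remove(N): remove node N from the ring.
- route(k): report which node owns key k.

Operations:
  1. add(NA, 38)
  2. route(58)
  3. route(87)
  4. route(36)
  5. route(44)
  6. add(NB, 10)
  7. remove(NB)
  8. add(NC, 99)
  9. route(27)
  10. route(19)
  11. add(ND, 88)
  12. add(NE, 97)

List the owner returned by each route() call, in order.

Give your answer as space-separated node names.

Answer: NA NA NA NA NA NA

Derivation:
Op 1: add NA@38 -> ring=[38:NA]
Op 2: route key 58: none >= 58, wrap to smallest pos 38 -> NA
Op 3: route key 87: none >= 87, wrap to smallest pos 38 -> NA
Op 4: route key 36: smallest pos >= 36 is 38 -> NA
Op 5: route key 44: none >= 44, wrap to smallest pos 38 -> NA
Op 6: add NB@10 -> ring=[10:NB,38:NA]
Op 7: remove NB -> ring=[38:NA]
Op 8: add NC@99 -> ring=[38:NA,99:NC]
Op 9: route key 27: smallest pos >= 27 is 38 -> NA
Op 10: route key 19: smallest pos >= 19 is 38 -> NA
Op 11: add ND@88 -> ring=[38:NA,88:ND,99:NC]
Op 12: add NE@97 -> ring=[38:NA,88:ND,97:NE,99:NC]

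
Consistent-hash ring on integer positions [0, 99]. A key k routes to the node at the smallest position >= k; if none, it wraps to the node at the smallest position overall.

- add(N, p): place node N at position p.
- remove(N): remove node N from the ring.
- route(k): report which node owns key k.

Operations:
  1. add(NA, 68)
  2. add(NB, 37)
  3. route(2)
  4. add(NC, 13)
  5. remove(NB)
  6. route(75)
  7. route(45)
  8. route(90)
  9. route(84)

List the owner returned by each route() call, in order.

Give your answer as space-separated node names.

Answer: NB NC NA NC NC

Derivation:
Op 1: add NA@68 -> ring=[68:NA]
Op 2: add NB@37 -> ring=[37:NB,68:NA]
Op 3: route key 2: smallest pos >= 2 is 37 -> NB
Op 4: add NC@13 -> ring=[13:NC,37:NB,68:NA]
Op 5: remove NB -> ring=[13:NC,68:NA]
Op 6: route key 75: none >= 75, wrap to smallest pos 13 -> NC
Op 7: route key 45: smallest pos >= 45 is 68 -> NA
Op 8: route key 90: none >= 90, wrap to smallest pos 13 -> NC
Op 9: route key 84: none >= 84, wrap to smallest pos 13 -> NC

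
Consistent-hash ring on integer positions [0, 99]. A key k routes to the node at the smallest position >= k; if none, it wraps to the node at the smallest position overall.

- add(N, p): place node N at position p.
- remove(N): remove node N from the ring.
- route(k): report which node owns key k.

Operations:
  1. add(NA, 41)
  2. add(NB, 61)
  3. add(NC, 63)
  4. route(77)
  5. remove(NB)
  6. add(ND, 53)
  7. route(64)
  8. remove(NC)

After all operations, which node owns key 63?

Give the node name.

Answer: NA

Derivation:
Op 1: add NA@41 -> ring=[41:NA]
Op 2: add NB@61 -> ring=[41:NA,61:NB]
Op 3: add NC@63 -> ring=[41:NA,61:NB,63:NC]
Op 4: route key 77: none >= 77, wrap to smallest pos 41 -> NA
Op 5: remove NB -> ring=[41:NA,63:NC]
Op 6: add ND@53 -> ring=[41:NA,53:ND,63:NC]
Op 7: route key 64: none >= 64, wrap to smallest pos 41 -> NA
Op 8: remove NC -> ring=[41:NA,53:ND]
Final route key 63: none >= 63, wrap to smallest pos 41 -> NA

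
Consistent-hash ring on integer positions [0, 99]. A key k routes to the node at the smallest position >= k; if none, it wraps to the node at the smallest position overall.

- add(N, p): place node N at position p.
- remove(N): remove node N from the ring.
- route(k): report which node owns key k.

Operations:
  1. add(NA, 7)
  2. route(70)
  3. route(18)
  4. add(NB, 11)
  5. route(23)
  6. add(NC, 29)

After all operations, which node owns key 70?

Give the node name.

Answer: NA

Derivation:
Op 1: add NA@7 -> ring=[7:NA]
Op 2: route key 70: none >= 70, wrap to smallest pos 7 -> NA
Op 3: route key 18: none >= 18, wrap to smallest pos 7 -> NA
Op 4: add NB@11 -> ring=[7:NA,11:NB]
Op 5: route key 23: none >= 23, wrap to smallest pos 7 -> NA
Op 6: add NC@29 -> ring=[7:NA,11:NB,29:NC]
Final route key 70: none >= 70, wrap to smallest pos 7 -> NA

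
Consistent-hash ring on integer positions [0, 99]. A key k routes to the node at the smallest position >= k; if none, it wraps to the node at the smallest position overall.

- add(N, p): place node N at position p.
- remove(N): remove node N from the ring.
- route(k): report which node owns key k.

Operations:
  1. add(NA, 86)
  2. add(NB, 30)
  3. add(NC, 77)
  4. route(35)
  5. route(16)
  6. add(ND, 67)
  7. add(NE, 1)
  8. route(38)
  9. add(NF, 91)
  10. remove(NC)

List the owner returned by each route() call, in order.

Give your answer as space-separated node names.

Op 1: add NA@86 -> ring=[86:NA]
Op 2: add NB@30 -> ring=[30:NB,86:NA]
Op 3: add NC@77 -> ring=[30:NB,77:NC,86:NA]
Op 4: route key 35: smallest pos >= 35 is 77 -> NC
Op 5: route key 16: smallest pos >= 16 is 30 -> NB
Op 6: add ND@67 -> ring=[30:NB,67:ND,77:NC,86:NA]
Op 7: add NE@1 -> ring=[1:NE,30:NB,67:ND,77:NC,86:NA]
Op 8: route key 38: smallest pos >= 38 is 67 -> ND
Op 9: add NF@91 -> ring=[1:NE,30:NB,67:ND,77:NC,86:NA,91:NF]
Op 10: remove NC -> ring=[1:NE,30:NB,67:ND,86:NA,91:NF]

Answer: NC NB ND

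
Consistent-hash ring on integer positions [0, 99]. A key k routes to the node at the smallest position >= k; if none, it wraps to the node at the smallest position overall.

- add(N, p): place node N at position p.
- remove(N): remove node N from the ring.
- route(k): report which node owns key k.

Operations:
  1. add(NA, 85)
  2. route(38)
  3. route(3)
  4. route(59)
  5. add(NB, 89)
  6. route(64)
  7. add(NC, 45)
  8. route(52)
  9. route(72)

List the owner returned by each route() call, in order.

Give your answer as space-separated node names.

Answer: NA NA NA NA NA NA

Derivation:
Op 1: add NA@85 -> ring=[85:NA]
Op 2: route key 38: smallest pos >= 38 is 85 -> NA
Op 3: route key 3: smallest pos >= 3 is 85 -> NA
Op 4: route key 59: smallest pos >= 59 is 85 -> NA
Op 5: add NB@89 -> ring=[85:NA,89:NB]
Op 6: route key 64: smallest pos >= 64 is 85 -> NA
Op 7: add NC@45 -> ring=[45:NC,85:NA,89:NB]
Op 8: route key 52: smallest pos >= 52 is 85 -> NA
Op 9: route key 72: smallest pos >= 72 is 85 -> NA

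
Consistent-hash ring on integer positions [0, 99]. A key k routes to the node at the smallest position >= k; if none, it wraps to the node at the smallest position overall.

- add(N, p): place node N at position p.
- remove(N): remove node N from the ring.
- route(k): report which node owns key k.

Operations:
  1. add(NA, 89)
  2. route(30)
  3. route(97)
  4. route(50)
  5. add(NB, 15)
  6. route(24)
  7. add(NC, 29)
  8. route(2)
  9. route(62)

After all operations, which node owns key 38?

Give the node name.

Answer: NA

Derivation:
Op 1: add NA@89 -> ring=[89:NA]
Op 2: route key 30: smallest pos >= 30 is 89 -> NA
Op 3: route key 97: none >= 97, wrap to smallest pos 89 -> NA
Op 4: route key 50: smallest pos >= 50 is 89 -> NA
Op 5: add NB@15 -> ring=[15:NB,89:NA]
Op 6: route key 24: smallest pos >= 24 is 89 -> NA
Op 7: add NC@29 -> ring=[15:NB,29:NC,89:NA]
Op 8: route key 2: smallest pos >= 2 is 15 -> NB
Op 9: route key 62: smallest pos >= 62 is 89 -> NA
Final route key 38: smallest pos >= 38 is 89 -> NA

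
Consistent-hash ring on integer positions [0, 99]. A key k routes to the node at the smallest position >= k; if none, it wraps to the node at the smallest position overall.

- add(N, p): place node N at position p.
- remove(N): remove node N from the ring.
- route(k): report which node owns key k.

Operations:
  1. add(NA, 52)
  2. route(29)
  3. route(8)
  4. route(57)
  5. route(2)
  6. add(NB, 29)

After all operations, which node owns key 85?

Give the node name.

Op 1: add NA@52 -> ring=[52:NA]
Op 2: route key 29: smallest pos >= 29 is 52 -> NA
Op 3: route key 8: smallest pos >= 8 is 52 -> NA
Op 4: route key 57: none >= 57, wrap to smallest pos 52 -> NA
Op 5: route key 2: smallest pos >= 2 is 52 -> NA
Op 6: add NB@29 -> ring=[29:NB,52:NA]
Final route key 85: none >= 85, wrap to smallest pos 29 -> NB

Answer: NB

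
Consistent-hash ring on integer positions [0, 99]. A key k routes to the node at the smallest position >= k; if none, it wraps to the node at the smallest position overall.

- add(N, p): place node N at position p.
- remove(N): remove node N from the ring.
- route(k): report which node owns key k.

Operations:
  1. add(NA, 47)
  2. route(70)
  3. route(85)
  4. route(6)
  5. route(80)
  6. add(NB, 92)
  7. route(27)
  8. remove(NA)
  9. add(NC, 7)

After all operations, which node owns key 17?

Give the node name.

Answer: NB

Derivation:
Op 1: add NA@47 -> ring=[47:NA]
Op 2: route key 70: none >= 70, wrap to smallest pos 47 -> NA
Op 3: route key 85: none >= 85, wrap to smallest pos 47 -> NA
Op 4: route key 6: smallest pos >= 6 is 47 -> NA
Op 5: route key 80: none >= 80, wrap to smallest pos 47 -> NA
Op 6: add NB@92 -> ring=[47:NA,92:NB]
Op 7: route key 27: smallest pos >= 27 is 47 -> NA
Op 8: remove NA -> ring=[92:NB]
Op 9: add NC@7 -> ring=[7:NC,92:NB]
Final route key 17: smallest pos >= 17 is 92 -> NB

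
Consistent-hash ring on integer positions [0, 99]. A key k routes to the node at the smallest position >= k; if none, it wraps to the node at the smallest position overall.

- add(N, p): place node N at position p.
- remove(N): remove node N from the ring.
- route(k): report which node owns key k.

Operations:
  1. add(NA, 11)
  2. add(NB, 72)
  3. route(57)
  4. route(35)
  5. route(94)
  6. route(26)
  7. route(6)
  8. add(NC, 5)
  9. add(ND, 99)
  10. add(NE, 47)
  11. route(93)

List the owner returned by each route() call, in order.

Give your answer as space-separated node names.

Op 1: add NA@11 -> ring=[11:NA]
Op 2: add NB@72 -> ring=[11:NA,72:NB]
Op 3: route key 57: smallest pos >= 57 is 72 -> NB
Op 4: route key 35: smallest pos >= 35 is 72 -> NB
Op 5: route key 94: none >= 94, wrap to smallest pos 11 -> NA
Op 6: route key 26: smallest pos >= 26 is 72 -> NB
Op 7: route key 6: smallest pos >= 6 is 11 -> NA
Op 8: add NC@5 -> ring=[5:NC,11:NA,72:NB]
Op 9: add ND@99 -> ring=[5:NC,11:NA,72:NB,99:ND]
Op 10: add NE@47 -> ring=[5:NC,11:NA,47:NE,72:NB,99:ND]
Op 11: route key 93: smallest pos >= 93 is 99 -> ND

Answer: NB NB NA NB NA ND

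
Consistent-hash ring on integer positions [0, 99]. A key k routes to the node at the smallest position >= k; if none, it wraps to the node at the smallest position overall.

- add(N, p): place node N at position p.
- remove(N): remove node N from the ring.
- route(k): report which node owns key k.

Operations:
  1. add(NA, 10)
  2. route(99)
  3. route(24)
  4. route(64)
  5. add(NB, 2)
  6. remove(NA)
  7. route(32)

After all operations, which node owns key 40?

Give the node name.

Answer: NB

Derivation:
Op 1: add NA@10 -> ring=[10:NA]
Op 2: route key 99: none >= 99, wrap to smallest pos 10 -> NA
Op 3: route key 24: none >= 24, wrap to smallest pos 10 -> NA
Op 4: route key 64: none >= 64, wrap to smallest pos 10 -> NA
Op 5: add NB@2 -> ring=[2:NB,10:NA]
Op 6: remove NA -> ring=[2:NB]
Op 7: route key 32: none >= 32, wrap to smallest pos 2 -> NB
Final route key 40: none >= 40, wrap to smallest pos 2 -> NB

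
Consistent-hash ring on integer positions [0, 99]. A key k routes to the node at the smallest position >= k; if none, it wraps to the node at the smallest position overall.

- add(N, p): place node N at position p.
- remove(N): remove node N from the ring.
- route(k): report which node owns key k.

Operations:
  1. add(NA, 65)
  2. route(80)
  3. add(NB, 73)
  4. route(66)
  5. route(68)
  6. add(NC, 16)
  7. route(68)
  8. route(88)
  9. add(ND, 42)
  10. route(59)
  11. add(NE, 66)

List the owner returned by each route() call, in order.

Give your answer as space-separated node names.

Answer: NA NB NB NB NC NA

Derivation:
Op 1: add NA@65 -> ring=[65:NA]
Op 2: route key 80: none >= 80, wrap to smallest pos 65 -> NA
Op 3: add NB@73 -> ring=[65:NA,73:NB]
Op 4: route key 66: smallest pos >= 66 is 73 -> NB
Op 5: route key 68: smallest pos >= 68 is 73 -> NB
Op 6: add NC@16 -> ring=[16:NC,65:NA,73:NB]
Op 7: route key 68: smallest pos >= 68 is 73 -> NB
Op 8: route key 88: none >= 88, wrap to smallest pos 16 -> NC
Op 9: add ND@42 -> ring=[16:NC,42:ND,65:NA,73:NB]
Op 10: route key 59: smallest pos >= 59 is 65 -> NA
Op 11: add NE@66 -> ring=[16:NC,42:ND,65:NA,66:NE,73:NB]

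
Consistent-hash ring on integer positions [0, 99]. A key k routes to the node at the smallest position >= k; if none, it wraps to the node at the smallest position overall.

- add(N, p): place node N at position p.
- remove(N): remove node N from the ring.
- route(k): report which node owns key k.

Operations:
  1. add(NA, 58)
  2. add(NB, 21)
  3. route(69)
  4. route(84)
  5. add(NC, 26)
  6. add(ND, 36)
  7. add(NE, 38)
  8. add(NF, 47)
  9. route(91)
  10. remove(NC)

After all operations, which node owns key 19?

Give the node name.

Answer: NB

Derivation:
Op 1: add NA@58 -> ring=[58:NA]
Op 2: add NB@21 -> ring=[21:NB,58:NA]
Op 3: route key 69: none >= 69, wrap to smallest pos 21 -> NB
Op 4: route key 84: none >= 84, wrap to smallest pos 21 -> NB
Op 5: add NC@26 -> ring=[21:NB,26:NC,58:NA]
Op 6: add ND@36 -> ring=[21:NB,26:NC,36:ND,58:NA]
Op 7: add NE@38 -> ring=[21:NB,26:NC,36:ND,38:NE,58:NA]
Op 8: add NF@47 -> ring=[21:NB,26:NC,36:ND,38:NE,47:NF,58:NA]
Op 9: route key 91: none >= 91, wrap to smallest pos 21 -> NB
Op 10: remove NC -> ring=[21:NB,36:ND,38:NE,47:NF,58:NA]
Final route key 19: smallest pos >= 19 is 21 -> NB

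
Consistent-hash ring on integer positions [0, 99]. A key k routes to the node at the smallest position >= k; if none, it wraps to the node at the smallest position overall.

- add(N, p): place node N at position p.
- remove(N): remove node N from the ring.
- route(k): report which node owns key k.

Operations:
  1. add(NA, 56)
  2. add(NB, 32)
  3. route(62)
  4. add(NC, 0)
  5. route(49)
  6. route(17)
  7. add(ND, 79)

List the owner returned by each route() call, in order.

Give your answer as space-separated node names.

Op 1: add NA@56 -> ring=[56:NA]
Op 2: add NB@32 -> ring=[32:NB,56:NA]
Op 3: route key 62: none >= 62, wrap to smallest pos 32 -> NB
Op 4: add NC@0 -> ring=[0:NC,32:NB,56:NA]
Op 5: route key 49: smallest pos >= 49 is 56 -> NA
Op 6: route key 17: smallest pos >= 17 is 32 -> NB
Op 7: add ND@79 -> ring=[0:NC,32:NB,56:NA,79:ND]

Answer: NB NA NB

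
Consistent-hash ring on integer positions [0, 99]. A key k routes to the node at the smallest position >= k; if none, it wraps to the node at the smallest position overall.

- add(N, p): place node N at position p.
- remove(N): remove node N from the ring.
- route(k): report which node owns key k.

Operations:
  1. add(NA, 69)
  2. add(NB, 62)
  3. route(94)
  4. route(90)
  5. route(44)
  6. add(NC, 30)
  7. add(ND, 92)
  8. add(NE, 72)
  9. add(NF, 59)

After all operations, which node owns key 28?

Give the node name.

Answer: NC

Derivation:
Op 1: add NA@69 -> ring=[69:NA]
Op 2: add NB@62 -> ring=[62:NB,69:NA]
Op 3: route key 94: none >= 94, wrap to smallest pos 62 -> NB
Op 4: route key 90: none >= 90, wrap to smallest pos 62 -> NB
Op 5: route key 44: smallest pos >= 44 is 62 -> NB
Op 6: add NC@30 -> ring=[30:NC,62:NB,69:NA]
Op 7: add ND@92 -> ring=[30:NC,62:NB,69:NA,92:ND]
Op 8: add NE@72 -> ring=[30:NC,62:NB,69:NA,72:NE,92:ND]
Op 9: add NF@59 -> ring=[30:NC,59:NF,62:NB,69:NA,72:NE,92:ND]
Final route key 28: smallest pos >= 28 is 30 -> NC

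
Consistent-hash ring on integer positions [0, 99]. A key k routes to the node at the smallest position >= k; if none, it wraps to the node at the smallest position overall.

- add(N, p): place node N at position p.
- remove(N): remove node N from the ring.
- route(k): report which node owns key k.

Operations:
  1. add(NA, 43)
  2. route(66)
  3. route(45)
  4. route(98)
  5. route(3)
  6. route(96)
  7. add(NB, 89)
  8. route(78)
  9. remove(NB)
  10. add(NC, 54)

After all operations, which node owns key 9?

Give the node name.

Op 1: add NA@43 -> ring=[43:NA]
Op 2: route key 66: none >= 66, wrap to smallest pos 43 -> NA
Op 3: route key 45: none >= 45, wrap to smallest pos 43 -> NA
Op 4: route key 98: none >= 98, wrap to smallest pos 43 -> NA
Op 5: route key 3: smallest pos >= 3 is 43 -> NA
Op 6: route key 96: none >= 96, wrap to smallest pos 43 -> NA
Op 7: add NB@89 -> ring=[43:NA,89:NB]
Op 8: route key 78: smallest pos >= 78 is 89 -> NB
Op 9: remove NB -> ring=[43:NA]
Op 10: add NC@54 -> ring=[43:NA,54:NC]
Final route key 9: smallest pos >= 9 is 43 -> NA

Answer: NA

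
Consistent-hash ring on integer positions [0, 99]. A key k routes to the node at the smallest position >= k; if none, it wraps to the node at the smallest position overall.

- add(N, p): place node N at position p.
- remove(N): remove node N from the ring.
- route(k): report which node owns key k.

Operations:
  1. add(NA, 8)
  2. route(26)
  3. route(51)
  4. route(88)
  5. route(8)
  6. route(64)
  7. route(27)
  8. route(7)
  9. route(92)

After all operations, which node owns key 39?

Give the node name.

Answer: NA

Derivation:
Op 1: add NA@8 -> ring=[8:NA]
Op 2: route key 26: none >= 26, wrap to smallest pos 8 -> NA
Op 3: route key 51: none >= 51, wrap to smallest pos 8 -> NA
Op 4: route key 88: none >= 88, wrap to smallest pos 8 -> NA
Op 5: route key 8: smallest pos >= 8 is 8 -> NA
Op 6: route key 64: none >= 64, wrap to smallest pos 8 -> NA
Op 7: route key 27: none >= 27, wrap to smallest pos 8 -> NA
Op 8: route key 7: smallest pos >= 7 is 8 -> NA
Op 9: route key 92: none >= 92, wrap to smallest pos 8 -> NA
Final route key 39: none >= 39, wrap to smallest pos 8 -> NA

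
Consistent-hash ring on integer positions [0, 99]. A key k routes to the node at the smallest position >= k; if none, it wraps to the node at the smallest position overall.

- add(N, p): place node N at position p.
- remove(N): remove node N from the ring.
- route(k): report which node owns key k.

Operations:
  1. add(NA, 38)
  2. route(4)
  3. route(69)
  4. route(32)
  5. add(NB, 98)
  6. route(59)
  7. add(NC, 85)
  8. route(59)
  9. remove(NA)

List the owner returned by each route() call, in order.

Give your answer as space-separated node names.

Answer: NA NA NA NB NC

Derivation:
Op 1: add NA@38 -> ring=[38:NA]
Op 2: route key 4: smallest pos >= 4 is 38 -> NA
Op 3: route key 69: none >= 69, wrap to smallest pos 38 -> NA
Op 4: route key 32: smallest pos >= 32 is 38 -> NA
Op 5: add NB@98 -> ring=[38:NA,98:NB]
Op 6: route key 59: smallest pos >= 59 is 98 -> NB
Op 7: add NC@85 -> ring=[38:NA,85:NC,98:NB]
Op 8: route key 59: smallest pos >= 59 is 85 -> NC
Op 9: remove NA -> ring=[85:NC,98:NB]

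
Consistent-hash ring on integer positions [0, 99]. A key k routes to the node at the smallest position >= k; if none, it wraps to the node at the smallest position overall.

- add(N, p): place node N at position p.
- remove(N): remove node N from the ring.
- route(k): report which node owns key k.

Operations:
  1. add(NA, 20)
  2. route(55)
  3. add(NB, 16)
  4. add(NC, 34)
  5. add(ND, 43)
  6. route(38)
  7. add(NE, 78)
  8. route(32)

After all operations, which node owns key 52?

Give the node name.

Answer: NE

Derivation:
Op 1: add NA@20 -> ring=[20:NA]
Op 2: route key 55: none >= 55, wrap to smallest pos 20 -> NA
Op 3: add NB@16 -> ring=[16:NB,20:NA]
Op 4: add NC@34 -> ring=[16:NB,20:NA,34:NC]
Op 5: add ND@43 -> ring=[16:NB,20:NA,34:NC,43:ND]
Op 6: route key 38: smallest pos >= 38 is 43 -> ND
Op 7: add NE@78 -> ring=[16:NB,20:NA,34:NC,43:ND,78:NE]
Op 8: route key 32: smallest pos >= 32 is 34 -> NC
Final route key 52: smallest pos >= 52 is 78 -> NE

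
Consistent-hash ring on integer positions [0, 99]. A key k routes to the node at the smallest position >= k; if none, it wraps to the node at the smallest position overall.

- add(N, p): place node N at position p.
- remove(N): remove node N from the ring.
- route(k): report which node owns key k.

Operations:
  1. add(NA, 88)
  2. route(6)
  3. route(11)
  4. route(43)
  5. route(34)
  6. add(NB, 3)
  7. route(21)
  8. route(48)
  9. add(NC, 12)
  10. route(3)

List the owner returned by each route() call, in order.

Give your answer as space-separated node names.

Answer: NA NA NA NA NA NA NB

Derivation:
Op 1: add NA@88 -> ring=[88:NA]
Op 2: route key 6: smallest pos >= 6 is 88 -> NA
Op 3: route key 11: smallest pos >= 11 is 88 -> NA
Op 4: route key 43: smallest pos >= 43 is 88 -> NA
Op 5: route key 34: smallest pos >= 34 is 88 -> NA
Op 6: add NB@3 -> ring=[3:NB,88:NA]
Op 7: route key 21: smallest pos >= 21 is 88 -> NA
Op 8: route key 48: smallest pos >= 48 is 88 -> NA
Op 9: add NC@12 -> ring=[3:NB,12:NC,88:NA]
Op 10: route key 3: smallest pos >= 3 is 3 -> NB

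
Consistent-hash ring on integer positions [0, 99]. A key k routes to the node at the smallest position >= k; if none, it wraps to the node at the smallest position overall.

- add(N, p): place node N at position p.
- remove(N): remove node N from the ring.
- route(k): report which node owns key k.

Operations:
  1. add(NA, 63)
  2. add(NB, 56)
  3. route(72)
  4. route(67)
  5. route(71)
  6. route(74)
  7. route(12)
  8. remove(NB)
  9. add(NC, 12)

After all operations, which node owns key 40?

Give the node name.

Answer: NA

Derivation:
Op 1: add NA@63 -> ring=[63:NA]
Op 2: add NB@56 -> ring=[56:NB,63:NA]
Op 3: route key 72: none >= 72, wrap to smallest pos 56 -> NB
Op 4: route key 67: none >= 67, wrap to smallest pos 56 -> NB
Op 5: route key 71: none >= 71, wrap to smallest pos 56 -> NB
Op 6: route key 74: none >= 74, wrap to smallest pos 56 -> NB
Op 7: route key 12: smallest pos >= 12 is 56 -> NB
Op 8: remove NB -> ring=[63:NA]
Op 9: add NC@12 -> ring=[12:NC,63:NA]
Final route key 40: smallest pos >= 40 is 63 -> NA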